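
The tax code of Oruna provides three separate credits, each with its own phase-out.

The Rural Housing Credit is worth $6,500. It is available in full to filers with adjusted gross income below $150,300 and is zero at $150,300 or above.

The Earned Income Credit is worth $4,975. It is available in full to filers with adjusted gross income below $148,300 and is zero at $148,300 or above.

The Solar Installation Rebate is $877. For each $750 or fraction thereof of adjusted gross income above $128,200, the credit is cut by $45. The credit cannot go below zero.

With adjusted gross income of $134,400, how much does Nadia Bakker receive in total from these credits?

$11,947

Rural Housing Credit: $134,400 is below the $150,300 cutoff, so the full $6,500 applies.
Earned Income Credit: $134,400 is below the $148,300 cutoff, so the full $4,975 applies.
Solar Installation Rebate: income exceeds $128,200 by $6,200, which is 9 full-or-partial $750 increments; reduction = 9 × $45 = $405, leaving $472.
Total: $6,500 + $4,975 + $472 = $11,947.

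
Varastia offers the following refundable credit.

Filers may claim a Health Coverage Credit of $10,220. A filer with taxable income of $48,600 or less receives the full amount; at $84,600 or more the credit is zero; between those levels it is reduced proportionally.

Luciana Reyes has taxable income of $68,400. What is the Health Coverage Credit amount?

$4,599

Health Coverage Credit: $68,400 is $19,800 into a $36,000 phase-out range, leaving 16,200/36,000 of the credit: $10,220 × 16,200/36,000 = $4,599.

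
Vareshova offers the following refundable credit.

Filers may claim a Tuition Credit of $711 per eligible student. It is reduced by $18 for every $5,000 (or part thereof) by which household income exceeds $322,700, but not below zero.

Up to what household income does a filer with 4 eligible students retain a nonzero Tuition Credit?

$1,107,700

Full credit = 4 × $711 = $2,844.
After 157 increments the reduction is 157 × $18 = $2,826, leaving $18; one more increment wipes it out. Increment 157 ends at excess 157 × $5,000 = $785,000, so the highest qualifying income is $322,700 + $785,000 = $1,107,700.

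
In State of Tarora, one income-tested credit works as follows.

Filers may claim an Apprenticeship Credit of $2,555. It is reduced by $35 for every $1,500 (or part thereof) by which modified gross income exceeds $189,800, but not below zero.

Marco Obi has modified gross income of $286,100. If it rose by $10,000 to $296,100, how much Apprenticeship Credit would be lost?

At $286,100 — income exceeds $189,800 by $96,300, which is 65 full-or-partial $1,500 increments; reduction = 65 × $35 = $2,275, leaving $280.
At $296,100 — income exceeds $189,800 by $106,300, which is 71 full-or-partial $1,500 increments; reduction = 71 × $35 = $2,485, leaving $70.
Lost: $280 − $70 = $210.

$210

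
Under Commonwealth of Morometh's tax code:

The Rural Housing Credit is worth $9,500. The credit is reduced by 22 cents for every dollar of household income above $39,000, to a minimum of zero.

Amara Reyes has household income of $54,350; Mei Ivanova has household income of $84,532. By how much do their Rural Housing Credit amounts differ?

$6,123

Amara ($54,350): Rural Housing Credit: 22% of the $15,350 excess over $39,000 is $3,377; credit = $9,500 − $3,377 = $6,123.
Mei ($84,532): Rural Housing Credit: 22% of the $45,532 excess over $39,000 is $10,017.04 ≥ base, so the credit is $0.
Difference: |$6,123 − $0| = $6,123.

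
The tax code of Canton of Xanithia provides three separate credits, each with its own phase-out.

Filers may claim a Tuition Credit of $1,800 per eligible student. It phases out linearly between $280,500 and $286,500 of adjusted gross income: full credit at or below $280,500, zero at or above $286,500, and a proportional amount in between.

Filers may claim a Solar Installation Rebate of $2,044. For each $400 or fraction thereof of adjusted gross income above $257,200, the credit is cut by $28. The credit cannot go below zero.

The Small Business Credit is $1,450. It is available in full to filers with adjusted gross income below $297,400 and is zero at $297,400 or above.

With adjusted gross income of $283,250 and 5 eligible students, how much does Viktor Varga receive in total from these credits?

Tuition Credit: base = 5 × $1,800 = $9,000. $283,250 is $2,750 into a $6,000 phase-out range, leaving 3,250/6,000 of the credit: $9,000 × 3,250/6,000 = $4,875.
Solar Installation Rebate: income exceeds $257,200 by $26,050, which is 66 full-or-partial $400 increments; reduction = 66 × $28 = $1,848, leaving $196.
Small Business Credit: $283,250 is below the $297,400 cutoff, so the full $1,450 applies.
Total: $4,875 + $196 + $1,450 = $6,521.

$6,521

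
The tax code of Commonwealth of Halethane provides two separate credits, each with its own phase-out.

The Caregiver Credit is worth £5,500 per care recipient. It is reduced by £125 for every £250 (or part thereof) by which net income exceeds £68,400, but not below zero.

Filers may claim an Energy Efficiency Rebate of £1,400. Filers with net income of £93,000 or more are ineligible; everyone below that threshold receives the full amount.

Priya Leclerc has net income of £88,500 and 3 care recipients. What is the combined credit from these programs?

Caregiver Credit: base = 3 × £5,500 = £16,500. income exceeds £68,400 by £20,100, which is 81 full-or-partial £250 increments; reduction = 81 × £125 = £10,125, leaving £6,375.
Energy Efficiency Rebate: £88,500 is below the £93,000 cutoff, so the full £1,400 applies.
Total: £6,375 + £1,400 = £7,775.

£7,775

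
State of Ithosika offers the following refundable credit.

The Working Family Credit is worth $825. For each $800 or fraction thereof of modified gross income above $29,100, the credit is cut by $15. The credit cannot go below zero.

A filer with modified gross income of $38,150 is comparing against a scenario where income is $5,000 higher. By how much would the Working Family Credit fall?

$90

At $38,150 — income exceeds $29,100 by $9,050, which is 12 full-or-partial $800 increments; reduction = 12 × $15 = $180, leaving $645.
At $43,150 — income exceeds $29,100 by $14,050, which is 18 full-or-partial $800 increments; reduction = 18 × $15 = $270, leaving $555.
Lost: $645 − $555 = $90.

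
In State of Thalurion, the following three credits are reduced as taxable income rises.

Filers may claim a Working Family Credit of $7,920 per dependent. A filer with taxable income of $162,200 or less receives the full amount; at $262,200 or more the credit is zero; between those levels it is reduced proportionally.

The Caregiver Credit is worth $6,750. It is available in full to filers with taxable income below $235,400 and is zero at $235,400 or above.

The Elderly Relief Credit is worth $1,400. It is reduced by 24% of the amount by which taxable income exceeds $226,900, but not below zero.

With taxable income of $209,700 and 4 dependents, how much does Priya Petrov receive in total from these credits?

Working Family Credit: base = 4 × $7,920 = $31,680. $209,700 is $47,500 into a $100,000 phase-out range, leaving 52,500/100,000 of the credit: $31,680 × 52,500/100,000 = $16,632.
Caregiver Credit: $209,700 is below the $235,400 cutoff, so the full $6,750 applies.
Elderly Relief Credit: $209,700 is at or below the $226,900 threshold, so the full $1,400 applies.
Total: $16,632 + $6,750 + $1,400 = $24,782.

$24,782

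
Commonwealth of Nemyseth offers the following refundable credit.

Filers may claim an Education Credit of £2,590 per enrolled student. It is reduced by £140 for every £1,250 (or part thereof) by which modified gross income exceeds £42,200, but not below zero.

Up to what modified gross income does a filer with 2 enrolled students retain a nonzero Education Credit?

Full credit = 2 × £2,590 = £5,180.
After 36 increments the reduction is 36 × £140 = £5,040, leaving £140; one more increment wipes it out. Increment 36 ends at excess 36 × £1,250 = £45,000, so the highest qualifying income is £42,200 + £45,000 = £87,200.

£87,200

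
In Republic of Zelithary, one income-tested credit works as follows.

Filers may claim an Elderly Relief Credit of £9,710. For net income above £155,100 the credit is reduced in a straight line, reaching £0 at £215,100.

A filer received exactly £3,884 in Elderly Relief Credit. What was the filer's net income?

£191,100

£3,884 is 3,884/9,710 of the full £9,710, so 5,826/9,710 of the £60,000 range has been used: income = £155,100 + £60,000 × 5,826/9,710 = £191,100.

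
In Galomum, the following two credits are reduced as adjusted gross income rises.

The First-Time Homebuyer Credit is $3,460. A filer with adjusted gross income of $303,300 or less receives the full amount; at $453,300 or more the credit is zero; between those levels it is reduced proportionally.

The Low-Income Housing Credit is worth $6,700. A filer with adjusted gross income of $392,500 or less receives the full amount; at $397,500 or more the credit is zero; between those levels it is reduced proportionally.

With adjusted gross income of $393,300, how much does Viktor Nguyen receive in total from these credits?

$7,012

First-Time Homebuyer Credit: $393,300 is $90,000 into a $150,000 phase-out range, leaving 60,000/150,000 of the credit: $3,460 × 60,000/150,000 = $1,384.
Low-Income Housing Credit: $393,300 is $800 into a $5,000 phase-out range, leaving 4,200/5,000 of the credit: $6,700 × 4,200/5,000 = $5,628.
Total: $1,384 + $5,628 = $7,012.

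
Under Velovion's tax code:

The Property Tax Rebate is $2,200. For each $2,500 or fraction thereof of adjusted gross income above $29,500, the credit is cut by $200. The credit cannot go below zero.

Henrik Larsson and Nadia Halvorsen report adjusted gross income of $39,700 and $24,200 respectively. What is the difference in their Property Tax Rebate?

$1,000

Henrik ($39,700): Property Tax Rebate: income exceeds $29,500 by $10,200, which is 5 full-or-partial $2,500 increments; reduction = 5 × $200 = $1,000, leaving $1,200.
Nadia ($24,200): Property Tax Rebate: $24,200 is at or below the $29,500 threshold, so the full $2,200 applies.
Difference: |$1,200 − $2,200| = $1,000.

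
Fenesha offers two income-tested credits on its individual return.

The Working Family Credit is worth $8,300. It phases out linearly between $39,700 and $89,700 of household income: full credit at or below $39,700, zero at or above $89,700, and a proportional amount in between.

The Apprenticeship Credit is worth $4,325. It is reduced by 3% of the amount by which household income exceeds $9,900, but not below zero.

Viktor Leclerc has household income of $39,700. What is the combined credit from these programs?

Working Family Credit: $39,700 is at or below the $39,700 threshold, so the full $8,300 applies.
Apprenticeship Credit: 3% of the $29,800 excess over $9,900 is $894; credit = $4,325 − $894 = $3,431.
Total: $8,300 + $3,431 = $11,731.

$11,731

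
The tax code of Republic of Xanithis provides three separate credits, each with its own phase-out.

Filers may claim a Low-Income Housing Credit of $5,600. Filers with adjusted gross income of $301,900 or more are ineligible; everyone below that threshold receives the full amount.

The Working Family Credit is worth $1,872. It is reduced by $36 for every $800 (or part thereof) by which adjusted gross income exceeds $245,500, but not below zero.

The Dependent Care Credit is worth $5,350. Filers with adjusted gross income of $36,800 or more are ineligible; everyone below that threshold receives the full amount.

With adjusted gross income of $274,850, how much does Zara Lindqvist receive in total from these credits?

Low-Income Housing Credit: $274,850 is below the $301,900 cutoff, so the full $5,600 applies.
Working Family Credit: income exceeds $245,500 by $29,350, which is 37 full-or-partial $800 increments; reduction = 37 × $36 = $1,332, leaving $540.
Dependent Care Credit: $274,850 meets or exceeds the $36,800 cutoff, so the credit is $0.
Total: $5,600 + $540 + $0 = $6,140.

$6,140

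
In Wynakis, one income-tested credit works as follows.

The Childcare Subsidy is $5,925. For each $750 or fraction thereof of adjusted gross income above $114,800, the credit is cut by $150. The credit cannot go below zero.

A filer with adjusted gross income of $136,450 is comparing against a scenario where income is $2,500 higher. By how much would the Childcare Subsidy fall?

At $136,450 — income exceeds $114,800 by $21,650, which is 29 full-or-partial $750 increments; reduction = 29 × $150 = $4,350, leaving $1,575.
At $138,950 — income exceeds $114,800 by $24,150, which is 33 full-or-partial $750 increments; reduction = 33 × $150 = $4,950, leaving $975.
Lost: $1,575 − $975 = $600.

$600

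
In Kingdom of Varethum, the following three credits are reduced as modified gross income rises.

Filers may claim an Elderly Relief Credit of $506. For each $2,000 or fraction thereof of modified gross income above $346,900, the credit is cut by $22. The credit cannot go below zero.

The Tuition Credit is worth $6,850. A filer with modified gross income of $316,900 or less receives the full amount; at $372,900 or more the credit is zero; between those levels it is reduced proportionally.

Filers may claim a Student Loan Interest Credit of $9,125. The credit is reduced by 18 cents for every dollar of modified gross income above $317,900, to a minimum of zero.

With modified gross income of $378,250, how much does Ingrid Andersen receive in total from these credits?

Elderly Relief Credit: income exceeds $346,900 by $31,350, which is 16 full-or-partial $2,000 increments; reduction = 16 × $22 = $352, leaving $154.
Tuition Credit: $378,250 is at or above $372,900, so the credit is $0.
Student Loan Interest Credit: 18% of the $60,350 excess over $317,900 is $10,863 ≥ base, so the credit is $0.
Total: $154 + $0 + $0 = $154.

$154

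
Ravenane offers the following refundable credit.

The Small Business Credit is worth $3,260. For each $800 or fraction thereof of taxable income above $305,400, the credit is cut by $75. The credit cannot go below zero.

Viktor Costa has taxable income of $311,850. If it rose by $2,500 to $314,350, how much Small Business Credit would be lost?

At $311,850 — income exceeds $305,400 by $6,450, which is 9 full-or-partial $800 increments; reduction = 9 × $75 = $675, leaving $2,585.
At $314,350 — income exceeds $305,400 by $8,950, which is 12 full-or-partial $800 increments; reduction = 12 × $75 = $900, leaving $2,360.
Lost: $2,585 − $2,360 = $225.

$225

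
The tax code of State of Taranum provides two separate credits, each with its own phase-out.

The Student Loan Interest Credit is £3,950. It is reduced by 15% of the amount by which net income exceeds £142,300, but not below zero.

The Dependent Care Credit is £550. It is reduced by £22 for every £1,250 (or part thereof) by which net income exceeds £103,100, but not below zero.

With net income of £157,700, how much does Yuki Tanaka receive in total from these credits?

Student Loan Interest Credit: 15% of the £15,400 excess over £142,300 is £2,310; credit = £3,950 − £2,310 = £1,640.
Dependent Care Credit: income exceeds £103,100 by £54,600 → 44 increments × £22 = £968 ≥ base, so the credit is £0.
Total: £1,640 + £0 = £1,640.

£1,640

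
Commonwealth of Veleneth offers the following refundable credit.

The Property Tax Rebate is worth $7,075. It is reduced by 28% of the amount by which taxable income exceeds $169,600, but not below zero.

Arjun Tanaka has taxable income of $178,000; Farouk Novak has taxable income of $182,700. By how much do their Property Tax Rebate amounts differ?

$1,316

Arjun ($178,000): Property Tax Rebate: 28% of the $8,400 excess over $169,600 is $2,352; credit = $7,075 − $2,352 = $4,723.
Farouk ($182,700): Property Tax Rebate: 28% of the $13,100 excess over $169,600 is $3,668; credit = $7,075 − $3,668 = $3,407.
Difference: |$4,723 − $3,407| = $1,316.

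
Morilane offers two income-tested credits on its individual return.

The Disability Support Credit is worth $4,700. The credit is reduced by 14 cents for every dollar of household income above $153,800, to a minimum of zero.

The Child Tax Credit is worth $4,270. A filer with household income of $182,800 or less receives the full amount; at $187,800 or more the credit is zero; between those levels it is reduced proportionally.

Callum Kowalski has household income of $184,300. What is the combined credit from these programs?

Disability Support Credit: 14% of the $30,500 excess over $153,800 is $4,270; credit = $4,700 − $4,270 = $430.
Child Tax Credit: $184,300 is $1,500 into a $5,000 phase-out range, leaving 3,500/5,000 of the credit: $4,270 × 3,500/5,000 = $2,989.
Total: $430 + $2,989 = $3,419.

$3,419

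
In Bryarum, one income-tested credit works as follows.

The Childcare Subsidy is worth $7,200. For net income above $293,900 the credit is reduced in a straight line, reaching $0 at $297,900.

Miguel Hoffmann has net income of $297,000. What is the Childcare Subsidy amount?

Childcare Subsidy: $297,000 is $3,100 into a $4,000 phase-out range, leaving 900/4,000 of the credit: $7,200 × 900/4,000 = $1,620.

$1,620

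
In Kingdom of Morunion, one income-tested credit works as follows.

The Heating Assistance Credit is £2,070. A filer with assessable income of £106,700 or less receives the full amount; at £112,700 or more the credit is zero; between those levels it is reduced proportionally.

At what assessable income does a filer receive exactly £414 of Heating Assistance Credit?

£414 is 414/2,070 of the full £2,070, so 1,656/2,070 of the £6,000 range has been used: income = £106,700 + £6,000 × 1,656/2,070 = £111,500.

£111,500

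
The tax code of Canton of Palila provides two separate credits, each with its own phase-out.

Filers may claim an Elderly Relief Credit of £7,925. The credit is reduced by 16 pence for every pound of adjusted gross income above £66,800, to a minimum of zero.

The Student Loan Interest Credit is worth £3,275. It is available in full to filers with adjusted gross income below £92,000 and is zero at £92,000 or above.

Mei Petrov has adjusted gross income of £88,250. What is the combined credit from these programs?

Elderly Relief Credit: 16% of the £21,450 excess over £66,800 is £3,432; credit = £7,925 − £3,432 = £4,493.
Student Loan Interest Credit: £88,250 is below the £92,000 cutoff, so the full £3,275 applies.
Total: £4,493 + £3,275 = £7,768.

£7,768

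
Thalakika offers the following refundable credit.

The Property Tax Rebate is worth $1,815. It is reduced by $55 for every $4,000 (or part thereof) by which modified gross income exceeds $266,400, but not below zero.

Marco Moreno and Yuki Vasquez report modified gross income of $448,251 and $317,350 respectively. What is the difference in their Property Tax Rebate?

$1,100

Marco ($448,251): Property Tax Rebate: income exceeds $266,400 by $181,851 → 46 increments × $55 = $2,530 ≥ base, so the credit is $0.
Yuki ($317,350): Property Tax Rebate: income exceeds $266,400 by $50,950, which is 13 full-or-partial $4,000 increments; reduction = 13 × $55 = $715, leaving $1,100.
Difference: |$0 − $1,100| = $1,100.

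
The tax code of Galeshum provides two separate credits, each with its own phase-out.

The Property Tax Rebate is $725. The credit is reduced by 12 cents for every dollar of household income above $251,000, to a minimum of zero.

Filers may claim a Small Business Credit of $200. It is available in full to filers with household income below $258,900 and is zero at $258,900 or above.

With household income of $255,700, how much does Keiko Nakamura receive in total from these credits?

Property Tax Rebate: 12% of the $4,700 excess over $251,000 is $564; credit = $725 − $564 = $161.
Small Business Credit: $255,700 is below the $258,900 cutoff, so the full $200 applies.
Total: $161 + $200 = $361.

$361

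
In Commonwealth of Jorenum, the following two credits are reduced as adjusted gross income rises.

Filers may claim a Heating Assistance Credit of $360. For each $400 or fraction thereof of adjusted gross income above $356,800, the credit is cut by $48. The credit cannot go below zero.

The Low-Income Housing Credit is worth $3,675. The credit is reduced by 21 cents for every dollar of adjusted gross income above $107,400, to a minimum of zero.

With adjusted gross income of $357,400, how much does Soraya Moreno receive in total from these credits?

Heating Assistance Credit: income exceeds $356,800 by $600, which is 2 full-or-partial $400 increments; reduction = 2 × $48 = $96, leaving $264.
Low-Income Housing Credit: 21% of the $250,000 excess over $107,400 is $52,500 ≥ base, so the credit is $0.
Total: $264 + $0 = $264.

$264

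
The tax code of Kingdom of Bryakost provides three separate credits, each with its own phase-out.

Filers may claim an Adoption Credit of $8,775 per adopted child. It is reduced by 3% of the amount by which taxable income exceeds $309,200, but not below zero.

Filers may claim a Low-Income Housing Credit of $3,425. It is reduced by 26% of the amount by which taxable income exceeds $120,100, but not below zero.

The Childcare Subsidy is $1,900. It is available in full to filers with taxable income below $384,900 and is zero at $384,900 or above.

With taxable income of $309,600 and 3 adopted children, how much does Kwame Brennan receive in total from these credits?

Adoption Credit: base = 3 × $8,775 = $26,325. 3% of the $400 excess over $309,200 is $12; credit = $26,325 − $12 = $26,313.
Low-Income Housing Credit: 26% of the $189,500 excess over $120,100 is $49,270 ≥ base, so the credit is $0.
Childcare Subsidy: $309,600 is below the $384,900 cutoff, so the full $1,900 applies.
Total: $26,313 + $0 + $1,900 = $28,213.

$28,213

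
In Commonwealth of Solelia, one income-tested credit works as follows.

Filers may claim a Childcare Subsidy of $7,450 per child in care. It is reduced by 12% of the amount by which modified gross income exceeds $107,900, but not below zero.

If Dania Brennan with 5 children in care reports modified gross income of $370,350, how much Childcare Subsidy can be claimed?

$5,756

Childcare Subsidy: base = 5 × $7,450 = $37,250. 12% of the $262,450 excess over $107,900 is $31,494; credit = $37,250 − $31,494 = $5,756.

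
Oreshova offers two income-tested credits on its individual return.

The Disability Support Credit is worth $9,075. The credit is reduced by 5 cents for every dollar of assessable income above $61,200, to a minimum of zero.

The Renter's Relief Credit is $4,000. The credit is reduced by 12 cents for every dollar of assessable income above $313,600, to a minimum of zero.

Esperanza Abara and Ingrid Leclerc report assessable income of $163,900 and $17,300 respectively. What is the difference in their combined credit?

Esperanza ($163,900): Disability Support Credit: 5% of the $102,700 excess over $61,200 is $5,135; credit = $9,075 − $5,135 = $3,940. Renter's Relief Credit: $163,900 is at or below the $313,600 threshold, so the full $4,000 applies. total $3,940 + $4,000 = $7,940
Ingrid ($17,300): Disability Support Credit: $17,300 is at or below the $61,200 threshold, so the full $9,075 applies. Renter's Relief Credit: $17,300 is at or below the $313,600 threshold, so the full $4,000 applies. total $9,075 + $4,000 = $13,075
Difference: |$7,940 − $13,075| = $5,135.

$5,135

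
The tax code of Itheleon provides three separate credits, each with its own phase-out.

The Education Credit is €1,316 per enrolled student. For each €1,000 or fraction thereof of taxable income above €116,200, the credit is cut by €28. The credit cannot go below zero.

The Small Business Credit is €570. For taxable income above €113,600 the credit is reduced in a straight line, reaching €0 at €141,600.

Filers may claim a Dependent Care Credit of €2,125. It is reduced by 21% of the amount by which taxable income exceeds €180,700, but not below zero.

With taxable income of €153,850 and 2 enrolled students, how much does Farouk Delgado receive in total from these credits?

Education Credit: base = 2 × €1,316 = €2,632. income exceeds €116,200 by €37,650, which is 38 full-or-partial €1,000 increments; reduction = 38 × €28 = €1,064, leaving €1,568.
Small Business Credit: €153,850 is at or above €141,600, so the credit is €0.
Dependent Care Credit: €153,850 is at or below the €180,700 threshold, so the full €2,125 applies.
Total: €1,568 + €0 + €2,125 = €3,693.

€3,693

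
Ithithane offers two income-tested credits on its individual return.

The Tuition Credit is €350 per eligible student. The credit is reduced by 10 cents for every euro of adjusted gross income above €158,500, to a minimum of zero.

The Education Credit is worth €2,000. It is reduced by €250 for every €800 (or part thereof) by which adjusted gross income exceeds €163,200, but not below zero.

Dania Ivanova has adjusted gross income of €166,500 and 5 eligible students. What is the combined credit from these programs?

€1,700

Tuition Credit: base = 5 × €350 = €1,750. 10% of the €8,000 excess over €158,500 is €800; credit = €1,750 − €800 = €950.
Education Credit: income exceeds €163,200 by €3,300, which is 5 full-or-partial €800 increments; reduction = 5 × €250 = €1,250, leaving €750.
Total: €950 + €750 = €1,700.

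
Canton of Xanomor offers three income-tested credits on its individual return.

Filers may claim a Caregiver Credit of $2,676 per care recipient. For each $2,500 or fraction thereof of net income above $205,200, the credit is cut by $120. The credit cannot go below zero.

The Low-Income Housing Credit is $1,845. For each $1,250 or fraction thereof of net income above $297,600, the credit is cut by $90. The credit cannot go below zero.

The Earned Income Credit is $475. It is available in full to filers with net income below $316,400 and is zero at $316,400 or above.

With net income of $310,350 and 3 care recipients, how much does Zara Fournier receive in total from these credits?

$4,198

Caregiver Credit: base = 3 × $2,676 = $8,028. income exceeds $205,200 by $105,150, which is 43 full-or-partial $2,500 increments; reduction = 43 × $120 = $5,160, leaving $2,868.
Low-Income Housing Credit: income exceeds $297,600 by $12,750, which is 11 full-or-partial $1,250 increments; reduction = 11 × $90 = $990, leaving $855.
Earned Income Credit: $310,350 is below the $316,400 cutoff, so the full $475 applies.
Total: $2,868 + $855 + $475 = $4,198.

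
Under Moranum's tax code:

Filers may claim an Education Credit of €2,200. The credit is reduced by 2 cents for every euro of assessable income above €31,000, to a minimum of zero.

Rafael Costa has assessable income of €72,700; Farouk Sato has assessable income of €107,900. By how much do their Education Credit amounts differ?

Rafael (€72,700): Education Credit: 2% of the €41,700 excess over €31,000 is €834; credit = €2,200 − €834 = €1,366.
Farouk (€107,900): Education Credit: 2% of the €76,900 excess over €31,000 is €1,538; credit = €2,200 − €1,538 = €662.
Difference: |€1,366 − €662| = €704.

€704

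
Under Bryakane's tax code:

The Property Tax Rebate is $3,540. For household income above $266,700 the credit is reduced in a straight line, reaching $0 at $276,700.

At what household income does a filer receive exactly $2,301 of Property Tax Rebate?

$2,301 is 2,301/3,540 of the full $3,540, so 1,239/3,540 of the $10,000 range has been used: income = $266,700 + $10,000 × 1,239/3,540 = $270,200.

$270,200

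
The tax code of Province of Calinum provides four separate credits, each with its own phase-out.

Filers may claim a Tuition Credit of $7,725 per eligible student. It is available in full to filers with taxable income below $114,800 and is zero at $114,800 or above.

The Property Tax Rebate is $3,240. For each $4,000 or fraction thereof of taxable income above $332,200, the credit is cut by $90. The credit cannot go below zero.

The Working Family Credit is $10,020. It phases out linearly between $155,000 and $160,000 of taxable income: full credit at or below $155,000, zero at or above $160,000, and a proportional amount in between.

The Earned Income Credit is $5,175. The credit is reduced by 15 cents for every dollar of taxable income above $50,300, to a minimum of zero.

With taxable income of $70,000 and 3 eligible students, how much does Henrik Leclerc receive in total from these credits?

Tuition Credit: base = 3 × $7,725 = $23,175. $70,000 is below the $114,800 cutoff, so the full $23,175 applies.
Property Tax Rebate: $70,000 is at or below the $332,200 threshold, so the full $3,240 applies.
Working Family Credit: $70,000 is at or below the $155,000 threshold, so the full $10,020 applies.
Earned Income Credit: 15% of the $19,700 excess over $50,300 is $2,955; credit = $5,175 − $2,955 = $2,220.
Total: $23,175 + $3,240 + $10,020 + $2,220 = $38,655.

$38,655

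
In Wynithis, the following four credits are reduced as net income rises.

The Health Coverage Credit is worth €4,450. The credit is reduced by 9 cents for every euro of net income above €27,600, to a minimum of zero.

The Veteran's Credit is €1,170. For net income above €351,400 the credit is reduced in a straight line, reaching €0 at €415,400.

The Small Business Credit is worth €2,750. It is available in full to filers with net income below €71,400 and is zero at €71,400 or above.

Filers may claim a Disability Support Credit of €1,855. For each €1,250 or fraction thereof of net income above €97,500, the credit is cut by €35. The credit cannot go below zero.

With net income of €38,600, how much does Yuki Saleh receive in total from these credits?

€9,235

Health Coverage Credit: 9% of the €11,000 excess over €27,600 is €990; credit = €4,450 − €990 = €3,460.
Veteran's Credit: €38,600 is at or below the €351,400 threshold, so the full €1,170 applies.
Small Business Credit: €38,600 is below the €71,400 cutoff, so the full €2,750 applies.
Disability Support Credit: €38,600 is at or below the €97,500 threshold, so the full €1,855 applies.
Total: €3,460 + €1,170 + €2,750 + €1,855 = €9,235.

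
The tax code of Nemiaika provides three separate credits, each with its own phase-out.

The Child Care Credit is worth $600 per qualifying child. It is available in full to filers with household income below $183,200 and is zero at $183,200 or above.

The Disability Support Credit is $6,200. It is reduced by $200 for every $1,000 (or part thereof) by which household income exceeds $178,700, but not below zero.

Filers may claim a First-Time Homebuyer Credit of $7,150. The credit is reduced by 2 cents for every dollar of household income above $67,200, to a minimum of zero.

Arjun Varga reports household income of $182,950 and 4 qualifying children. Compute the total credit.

Child Care Credit: base = 4 × $600 = $2,400. $182,950 is below the $183,200 cutoff, so the full $2,400 applies.
Disability Support Credit: income exceeds $178,700 by $4,250, which is 5 full-or-partial $1,000 increments; reduction = 5 × $200 = $1,000, leaving $5,200.
First-Time Homebuyer Credit: 2% of the $115,750 excess over $67,200 is $2,315; credit = $7,150 − $2,315 = $4,835.
Total: $2,400 + $5,200 + $4,835 = $12,435.

$12,435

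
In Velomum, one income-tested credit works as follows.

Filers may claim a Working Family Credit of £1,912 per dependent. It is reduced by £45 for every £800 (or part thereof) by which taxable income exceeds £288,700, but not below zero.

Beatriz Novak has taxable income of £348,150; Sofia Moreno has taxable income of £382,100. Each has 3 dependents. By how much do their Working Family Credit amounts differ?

Beatriz (£348,150): Working Family Credit: base = 3 × £1,912 = £5,736. income exceeds £288,700 by £59,450, which is 75 full-or-partial £800 increments; reduction = 75 × £45 = £3,375, leaving £2,361.
Sofia (£382,100): Working Family Credit: base = 3 × £1,912 = £5,736. income exceeds £288,700 by £93,400, which is 117 full-or-partial £800 increments; reduction = 117 × £45 = £5,265, leaving £471.
Difference: |£2,361 − £471| = £1,890.

£1,890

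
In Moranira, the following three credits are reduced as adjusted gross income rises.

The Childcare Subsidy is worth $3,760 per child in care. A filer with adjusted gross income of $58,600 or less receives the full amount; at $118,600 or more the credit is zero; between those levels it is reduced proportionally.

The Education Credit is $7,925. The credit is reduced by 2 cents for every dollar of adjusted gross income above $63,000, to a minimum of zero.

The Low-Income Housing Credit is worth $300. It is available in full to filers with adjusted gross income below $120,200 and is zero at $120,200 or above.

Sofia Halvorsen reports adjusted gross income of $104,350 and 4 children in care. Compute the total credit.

Childcare Subsidy: base = 4 × $3,760 = $15,040. $104,350 is $45,750 into a $60,000 phase-out range, leaving 14,250/60,000 of the credit: $15,040 × 14,250/60,000 = $3,572.
Education Credit: 2% of the $41,350 excess over $63,000 is $827; credit = $7,925 − $827 = $7,098.
Low-Income Housing Credit: $104,350 is below the $120,200 cutoff, so the full $300 applies.
Total: $3,572 + $7,098 + $300 = $10,970.

$10,970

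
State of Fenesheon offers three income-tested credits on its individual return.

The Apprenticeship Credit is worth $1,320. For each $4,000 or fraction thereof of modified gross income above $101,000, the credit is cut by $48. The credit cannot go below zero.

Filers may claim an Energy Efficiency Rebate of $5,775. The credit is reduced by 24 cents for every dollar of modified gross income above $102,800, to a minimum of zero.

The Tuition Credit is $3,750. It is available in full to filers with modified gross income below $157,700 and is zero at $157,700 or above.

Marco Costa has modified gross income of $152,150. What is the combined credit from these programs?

$4,446

Apprenticeship Credit: income exceeds $101,000 by $51,150, which is 13 full-or-partial $4,000 increments; reduction = 13 × $48 = $624, leaving $696.
Energy Efficiency Rebate: 24% of the $49,350 excess over $102,800 is $11,844 ≥ base, so the credit is $0.
Tuition Credit: $152,150 is below the $157,700 cutoff, so the full $3,750 applies.
Total: $696 + $0 + $3,750 = $4,446.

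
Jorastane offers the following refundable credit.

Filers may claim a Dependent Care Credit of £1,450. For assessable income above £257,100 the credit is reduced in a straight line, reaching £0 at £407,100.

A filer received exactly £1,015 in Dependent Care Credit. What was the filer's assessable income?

£1,015 is 1,015/1,450 of the full £1,450, so 435/1,450 of the £150,000 range has been used: income = £257,100 + £150,000 × 435/1,450 = £302,100.

£302,100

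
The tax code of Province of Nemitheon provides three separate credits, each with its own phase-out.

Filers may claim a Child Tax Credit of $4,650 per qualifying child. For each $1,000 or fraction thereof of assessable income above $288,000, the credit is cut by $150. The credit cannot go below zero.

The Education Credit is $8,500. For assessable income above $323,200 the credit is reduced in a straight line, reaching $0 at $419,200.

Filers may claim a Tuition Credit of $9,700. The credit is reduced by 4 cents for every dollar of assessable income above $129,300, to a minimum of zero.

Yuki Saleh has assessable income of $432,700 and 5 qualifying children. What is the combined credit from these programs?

$1,500

Child Tax Credit: base = 5 × $4,650 = $23,250. income exceeds $288,000 by $144,700, which is 145 full-or-partial $1,000 increments; reduction = 145 × $150 = $21,750, leaving $1,500.
Education Credit: $432,700 is at or above $419,200, so the credit is $0.
Tuition Credit: 4% of the $303,400 excess over $129,300 is $12,136 ≥ base, so the credit is $0.
Total: $1,500 + $0 + $0 = $1,500.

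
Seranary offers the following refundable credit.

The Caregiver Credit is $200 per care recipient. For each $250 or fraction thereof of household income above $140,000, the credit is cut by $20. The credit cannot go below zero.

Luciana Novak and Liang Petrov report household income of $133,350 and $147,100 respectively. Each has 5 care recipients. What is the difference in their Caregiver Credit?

Luciana ($133,350): Caregiver Credit: base = 5 × $200 = $1,000. $133,350 is at or below the $140,000 threshold, so the full $1,000 applies.
Liang ($147,100): Caregiver Credit: base = 5 × $200 = $1,000. income exceeds $140,000 by $7,100, which is 29 full-or-partial $250 increments; reduction = 29 × $20 = $580, leaving $420.
Difference: |$1,000 − $420| = $580.

$580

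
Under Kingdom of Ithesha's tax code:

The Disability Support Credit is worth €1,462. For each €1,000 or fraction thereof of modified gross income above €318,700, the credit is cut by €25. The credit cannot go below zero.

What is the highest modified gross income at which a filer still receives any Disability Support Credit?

After 58 increments the reduction is 58 × €25 = €1,450, leaving €12; one more increment wipes it out. Increment 58 ends at excess 58 × €1,000 = €58,000, so the highest qualifying income is €318,700 + €58,000 = €376,700.

€376,700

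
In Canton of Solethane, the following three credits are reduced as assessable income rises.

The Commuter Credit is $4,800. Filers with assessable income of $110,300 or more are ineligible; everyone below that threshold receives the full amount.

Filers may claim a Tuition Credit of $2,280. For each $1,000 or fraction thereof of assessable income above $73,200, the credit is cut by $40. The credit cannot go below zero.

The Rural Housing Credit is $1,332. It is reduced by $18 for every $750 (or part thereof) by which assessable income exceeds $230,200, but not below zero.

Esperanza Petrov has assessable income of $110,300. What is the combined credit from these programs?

$2,092

Commuter Credit: $110,300 meets or exceeds the $110,300 cutoff, so the credit is $0.
Tuition Credit: income exceeds $73,200 by $37,100, which is 38 full-or-partial $1,000 increments; reduction = 38 × $40 = $1,520, leaving $760.
Rural Housing Credit: $110,300 is at or below the $230,200 threshold, so the full $1,332 applies.
Total: $0 + $760 + $1,332 = $2,092.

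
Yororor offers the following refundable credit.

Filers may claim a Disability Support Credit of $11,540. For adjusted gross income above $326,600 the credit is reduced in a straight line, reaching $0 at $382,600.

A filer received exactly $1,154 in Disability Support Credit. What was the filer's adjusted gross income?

$1,154 is 1,154/11,540 of the full $11,540, so 10,386/11,540 of the $56,000 range has been used: income = $326,600 + $56,000 × 10,386/11,540 = $377,000.

$377,000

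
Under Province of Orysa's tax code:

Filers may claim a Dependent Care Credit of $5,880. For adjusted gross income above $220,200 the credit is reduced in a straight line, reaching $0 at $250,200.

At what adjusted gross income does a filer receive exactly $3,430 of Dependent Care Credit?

$232,700

$3,430 is 3,430/5,880 of the full $5,880, so 2,450/5,880 of the $30,000 range has been used: income = $220,200 + $30,000 × 2,450/5,880 = $232,700.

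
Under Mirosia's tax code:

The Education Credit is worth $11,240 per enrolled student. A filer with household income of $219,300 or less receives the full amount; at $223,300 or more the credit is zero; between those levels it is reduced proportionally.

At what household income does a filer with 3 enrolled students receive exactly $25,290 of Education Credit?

Full credit = 3 × $11,240 = $33,720.
$25,290 is 25,290/33,720 of the full $33,720, so 8,430/33,720 of the $4,000 range has been used: income = $219,300 + $4,000 × 8,430/33,720 = $220,300.

$220,300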